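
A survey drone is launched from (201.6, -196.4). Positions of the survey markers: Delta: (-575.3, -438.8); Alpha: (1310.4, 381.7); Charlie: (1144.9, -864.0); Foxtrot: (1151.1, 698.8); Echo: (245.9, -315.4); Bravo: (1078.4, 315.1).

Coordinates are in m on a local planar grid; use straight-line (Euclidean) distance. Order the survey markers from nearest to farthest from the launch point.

Echo, Delta, Bravo, Charlie, Alpha, Foxtrot

Computing each straight-line distance from (201.6, -196.4):
Echo (245.9, -315.4): 127.0 m
Delta (-575.3, -438.8): 813.8 m
Bravo (1078.4, 315.1): 1015.1 m
Charlie (1144.9, -864.0): 1155.6 m
Alpha (1310.4, 381.7): 1250.5 m
Foxtrot (1151.1, 698.8): 1305.0 m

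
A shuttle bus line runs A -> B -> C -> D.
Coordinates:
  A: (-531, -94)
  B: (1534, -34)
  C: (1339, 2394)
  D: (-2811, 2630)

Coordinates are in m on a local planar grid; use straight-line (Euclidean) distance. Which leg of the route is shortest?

A–B

Leg distances:
A→B: 2065.9 m
B→C: 2435.8 m
C→D: 4156.7 m
The shortest leg is A–B at 2065.9 m.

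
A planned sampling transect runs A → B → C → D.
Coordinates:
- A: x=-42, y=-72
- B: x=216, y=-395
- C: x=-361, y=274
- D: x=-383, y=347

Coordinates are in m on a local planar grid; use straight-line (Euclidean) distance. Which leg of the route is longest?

B–C

Leg distances:
A→B: 413.4 m
B→C: 883.5 m
C→D: 76.2 m
The longest leg is B–C at 883.5 m.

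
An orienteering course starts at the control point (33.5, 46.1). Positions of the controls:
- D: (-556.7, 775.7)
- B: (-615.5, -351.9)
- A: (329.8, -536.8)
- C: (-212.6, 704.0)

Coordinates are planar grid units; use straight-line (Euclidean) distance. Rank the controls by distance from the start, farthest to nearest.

Computing each straight-line distance from (33.5, 46.1):
D (-556.7, 775.7): 938.4
B (-615.5, -351.9): 761.3
C (-212.6, 704.0): 702.4
A (329.8, -536.8): 653.9

D, B, C, A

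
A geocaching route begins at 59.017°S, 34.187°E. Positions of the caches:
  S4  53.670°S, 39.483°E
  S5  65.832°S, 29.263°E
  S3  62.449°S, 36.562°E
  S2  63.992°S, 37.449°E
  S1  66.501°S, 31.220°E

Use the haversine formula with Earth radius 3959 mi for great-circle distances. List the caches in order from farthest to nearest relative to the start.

Distance from the start at 59.017°S, 34.187°E to each:
S1 66.501°S, 31.220°E: 525.4 mi
S5 65.832°S, 29.263°E: 496.2 mi
S4 53.670°S, 39.483°E: 421.2 mi
S2 63.992°S, 37.449°E: 360.1 mi
S3 62.449°S, 36.562°E: 250.3 mi

S1, S5, S4, S2, S3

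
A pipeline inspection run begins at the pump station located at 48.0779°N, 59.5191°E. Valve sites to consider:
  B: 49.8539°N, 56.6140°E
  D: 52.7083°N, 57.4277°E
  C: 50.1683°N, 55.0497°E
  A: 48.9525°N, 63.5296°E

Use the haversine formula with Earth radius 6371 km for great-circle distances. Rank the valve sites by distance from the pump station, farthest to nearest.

D, C, A, B

Computing each great-circle distance from 48.0779°N, 59.5191°E:
D 52.7083°N, 57.4277°E: 535.7 km
C 50.1683°N, 55.0497°E: 399.6 km
A 48.9525°N, 63.5296°E: 311.0 km
B 49.8539°N, 56.6140°E: 289.7 km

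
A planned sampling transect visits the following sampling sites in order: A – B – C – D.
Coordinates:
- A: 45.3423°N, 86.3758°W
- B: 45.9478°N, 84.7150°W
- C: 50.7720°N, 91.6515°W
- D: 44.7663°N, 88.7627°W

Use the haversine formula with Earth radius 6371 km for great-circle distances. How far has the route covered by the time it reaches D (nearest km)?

Leg distances:
A→B: 145.6 km  (cumulative 145.6 km)
B→C: 741.3 km  (cumulative 886.9 km)
C→D: 701.7 km  (cumulative 1588.6 km)
Cumulative distance at D ≈ 1589 km.

1589 km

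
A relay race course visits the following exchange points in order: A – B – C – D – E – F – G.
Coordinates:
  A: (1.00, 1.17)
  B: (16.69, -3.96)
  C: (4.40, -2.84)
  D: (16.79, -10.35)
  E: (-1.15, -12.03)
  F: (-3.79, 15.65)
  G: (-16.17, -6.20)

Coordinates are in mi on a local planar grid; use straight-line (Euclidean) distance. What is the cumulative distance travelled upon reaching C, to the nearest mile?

29 mi

Leg distances:
A→B: 16.5 mi  (cumulative 16.5 mi)
B→C: 12.3 mi  (cumulative 28.8 mi)
Cumulative distance at C ≈ 29 mi.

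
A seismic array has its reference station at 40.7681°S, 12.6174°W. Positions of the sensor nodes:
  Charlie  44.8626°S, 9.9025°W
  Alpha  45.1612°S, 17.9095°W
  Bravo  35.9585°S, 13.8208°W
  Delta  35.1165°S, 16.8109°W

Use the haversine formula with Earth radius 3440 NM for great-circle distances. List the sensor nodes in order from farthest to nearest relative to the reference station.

Delta, Alpha, Bravo, Charlie

Distance from the reference station at 40.7681°S, 12.6174°W to each:
Delta 35.1165°S, 16.8109°W: 393.0 NM
Alpha 45.1612°S, 17.9095°W: 351.4 NM
Bravo 35.9585°S, 13.8208°W: 294.3 NM
Charlie 44.8626°S, 9.9025°W: 273.3 NM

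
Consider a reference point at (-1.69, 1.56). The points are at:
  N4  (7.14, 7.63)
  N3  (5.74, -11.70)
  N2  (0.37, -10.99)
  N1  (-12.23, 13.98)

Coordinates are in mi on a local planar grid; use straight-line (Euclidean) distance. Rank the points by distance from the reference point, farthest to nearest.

Distance from the reference point at (-1.69, 1.56) to each:
N1 (-12.23, 13.98): 16.3 mi
N3 (5.74, -11.70): 15.2 mi
N2 (0.37, -10.99): 12.7 mi
N4 (7.14, 7.63): 10.7 mi

N1, N3, N2, N4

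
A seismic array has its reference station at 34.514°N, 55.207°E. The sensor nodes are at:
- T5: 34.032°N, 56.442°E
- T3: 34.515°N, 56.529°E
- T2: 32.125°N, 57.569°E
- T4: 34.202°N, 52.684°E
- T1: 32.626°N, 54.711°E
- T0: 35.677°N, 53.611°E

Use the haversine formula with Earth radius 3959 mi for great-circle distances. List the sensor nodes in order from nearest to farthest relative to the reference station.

Distance from the reference station at 34.514°N, 55.207°E to each:
T3 34.515°N, 56.529°E: 75.3 mi
T5 34.032°N, 56.442°E: 78.0 mi
T0 35.677°N, 53.611°E: 120.8 mi
T1 32.626°N, 54.711°E: 133.5 mi
T4 34.202°N, 52.684°E: 145.5 mi
T2 32.125°N, 57.569°E: 214.1 mi

T3, T5, T0, T1, T4, T2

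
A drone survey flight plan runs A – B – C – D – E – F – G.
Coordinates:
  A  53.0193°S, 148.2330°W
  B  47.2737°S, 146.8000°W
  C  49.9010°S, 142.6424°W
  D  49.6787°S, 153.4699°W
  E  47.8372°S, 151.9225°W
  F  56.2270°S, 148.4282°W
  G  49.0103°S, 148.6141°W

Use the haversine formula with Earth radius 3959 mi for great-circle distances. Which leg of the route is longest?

E–F

Leg distances:
A→B: 402.0 mi
B→C: 262.7 mi
C→D: 482.8 mi
D→E: 145.5 mi
E→F: 598.2 mi
F→G: 498.7 mi
The longest leg is E–F at 598.2 mi.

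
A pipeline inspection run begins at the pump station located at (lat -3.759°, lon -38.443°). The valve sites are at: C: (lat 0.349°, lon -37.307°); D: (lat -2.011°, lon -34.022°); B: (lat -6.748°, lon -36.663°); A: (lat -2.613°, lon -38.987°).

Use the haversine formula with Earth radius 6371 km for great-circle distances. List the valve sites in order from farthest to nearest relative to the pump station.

D, C, B, A

Distances from the pump station:
D (lat -2.011°, lon -34.022°): 528.0 km
C (lat 0.349°, lon -37.307°): 473.9 km
B (lat -6.748°, lon -36.663°): 386.4 km
A (lat -2.613°, lon -38.987°): 141.0 km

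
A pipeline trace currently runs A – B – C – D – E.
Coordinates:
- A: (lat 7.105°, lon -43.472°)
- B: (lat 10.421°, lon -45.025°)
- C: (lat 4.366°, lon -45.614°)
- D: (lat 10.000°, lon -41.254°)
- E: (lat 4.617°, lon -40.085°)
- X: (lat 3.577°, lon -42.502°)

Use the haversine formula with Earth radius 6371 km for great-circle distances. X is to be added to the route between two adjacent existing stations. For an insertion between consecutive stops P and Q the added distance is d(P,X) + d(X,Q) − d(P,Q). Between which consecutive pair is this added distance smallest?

between C and D

Added distance for inserting X between each consecutive pair:
A–B: 810.7 km
B–C: 490.1 km
C–D: 293.8 km
D–E: 407.0 km
Smallest added distance is 293.8 km, inserting between C and D.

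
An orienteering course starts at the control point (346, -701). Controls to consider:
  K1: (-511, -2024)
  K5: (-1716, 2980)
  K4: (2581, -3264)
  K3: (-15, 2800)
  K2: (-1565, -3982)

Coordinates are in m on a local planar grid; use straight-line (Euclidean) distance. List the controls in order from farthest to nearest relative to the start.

Computing each straight-line distance from (346, -701):
K5 (-1716, 2980): 4219.2 m
K2 (-1565, -3982): 3797.0 m
K3 (-15, 2800): 3519.6 m
K4 (2581, -3264): 3400.6 m
K1 (-511, -2024): 1576.3 m

K5, K2, K3, K4, K1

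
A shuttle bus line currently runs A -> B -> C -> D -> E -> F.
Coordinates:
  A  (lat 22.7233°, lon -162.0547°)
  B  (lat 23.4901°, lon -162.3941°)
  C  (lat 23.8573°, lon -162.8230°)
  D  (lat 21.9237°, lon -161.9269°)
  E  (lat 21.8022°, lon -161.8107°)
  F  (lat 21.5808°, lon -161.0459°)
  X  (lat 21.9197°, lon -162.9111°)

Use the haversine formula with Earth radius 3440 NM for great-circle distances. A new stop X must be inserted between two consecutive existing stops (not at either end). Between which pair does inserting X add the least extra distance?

between C and D

Added distance for inserting X between each consecutive pair:
A–B: 116.6 NM
B–C: 182.7 NM
C–D: 45.0 NM
D–E: 106.8 NM
E–F: 123.0 NM
Smallest added distance is 45.0 NM, inserting between C and D.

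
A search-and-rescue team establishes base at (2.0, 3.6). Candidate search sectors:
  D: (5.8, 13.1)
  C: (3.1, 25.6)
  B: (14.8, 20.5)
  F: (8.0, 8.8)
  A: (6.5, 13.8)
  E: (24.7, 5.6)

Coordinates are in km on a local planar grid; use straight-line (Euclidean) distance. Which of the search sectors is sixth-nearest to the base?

E

Distance to each, sorted:
F: 7.9 km
D: 10.2 km
A: 11.1 km
B: 21.2 km
C: 22.0 km
E: 22.8 km
The sixth-nearest is E at 22.8 km.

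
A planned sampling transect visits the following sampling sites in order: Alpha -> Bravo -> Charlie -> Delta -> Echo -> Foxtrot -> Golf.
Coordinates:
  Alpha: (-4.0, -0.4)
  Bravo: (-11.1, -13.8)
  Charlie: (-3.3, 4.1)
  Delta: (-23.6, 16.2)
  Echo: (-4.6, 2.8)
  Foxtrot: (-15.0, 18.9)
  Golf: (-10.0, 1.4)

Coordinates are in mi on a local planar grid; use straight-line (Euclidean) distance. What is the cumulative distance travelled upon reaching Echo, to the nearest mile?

Leg distances:
Alpha→Bravo: 15.2 mi  (cumulative 15.2 mi)
Bravo→Charlie: 19.5 mi  (cumulative 34.7 mi)
Charlie→Delta: 23.6 mi  (cumulative 58.3 mi)
Delta→Echo: 23.2 mi  (cumulative 81.6 mi)
Cumulative distance at Echo ≈ 82 mi.

82 mi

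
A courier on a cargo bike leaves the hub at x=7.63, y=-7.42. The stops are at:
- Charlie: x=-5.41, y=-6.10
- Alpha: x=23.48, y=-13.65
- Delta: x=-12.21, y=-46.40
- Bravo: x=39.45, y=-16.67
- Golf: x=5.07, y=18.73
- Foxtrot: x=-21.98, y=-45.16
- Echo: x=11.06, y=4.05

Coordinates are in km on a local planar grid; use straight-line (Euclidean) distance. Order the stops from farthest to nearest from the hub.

Foxtrot, Delta, Bravo, Golf, Alpha, Charlie, Echo

Distances from the hub:
Foxtrot x=-21.98, y=-45.16: 48.0 km
Delta x=-12.21, y=-46.40: 43.7 km
Bravo x=39.45, y=-16.67: 33.1 km
Golf x=5.07, y=18.73: 26.3 km
Alpha x=23.48, y=-13.65: 17.0 km
Charlie x=-5.41, y=-6.10: 13.1 km
Echo x=11.06, y=4.05: 12.0 km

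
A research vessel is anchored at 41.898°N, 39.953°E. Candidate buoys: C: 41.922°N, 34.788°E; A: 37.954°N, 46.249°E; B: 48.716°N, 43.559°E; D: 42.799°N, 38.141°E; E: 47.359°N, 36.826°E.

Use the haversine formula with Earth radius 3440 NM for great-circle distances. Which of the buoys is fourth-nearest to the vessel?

A

Distance to each, sorted:
D: 96.9 NM
C: 230.7 NM
E: 354.0 NM
A: 374.1 NM
B: 436.6 NM
The fourth-nearest is A at 374.1 NM.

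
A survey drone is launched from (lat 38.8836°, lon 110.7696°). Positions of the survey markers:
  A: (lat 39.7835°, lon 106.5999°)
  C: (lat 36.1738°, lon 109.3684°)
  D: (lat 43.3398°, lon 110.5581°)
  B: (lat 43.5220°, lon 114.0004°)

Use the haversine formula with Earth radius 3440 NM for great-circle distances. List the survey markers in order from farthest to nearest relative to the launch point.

B, D, A, C

Distance from the launch point at (lat 38.8836°, lon 110.7696°) to each:
B (lat 43.5220°, lon 114.0004°): 314.3 NM
D (lat 43.3398°, lon 110.5581°): 267.7 NM
A (lat 39.7835°, lon 106.5999°): 201.0 NM
C (lat 36.1738°, lon 109.3684°): 175.8 NM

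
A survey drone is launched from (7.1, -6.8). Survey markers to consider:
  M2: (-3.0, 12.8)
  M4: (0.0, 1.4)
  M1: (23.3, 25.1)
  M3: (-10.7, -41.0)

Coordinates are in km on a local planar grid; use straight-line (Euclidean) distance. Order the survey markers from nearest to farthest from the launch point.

Distances from the launch point:
M4 (0.0, 1.4): 10.8 km
M2 (-3.0, 12.8): 22.0 km
M1 (23.3, 25.1): 35.8 km
M3 (-10.7, -41.0): 38.6 km

M4, M2, M1, M3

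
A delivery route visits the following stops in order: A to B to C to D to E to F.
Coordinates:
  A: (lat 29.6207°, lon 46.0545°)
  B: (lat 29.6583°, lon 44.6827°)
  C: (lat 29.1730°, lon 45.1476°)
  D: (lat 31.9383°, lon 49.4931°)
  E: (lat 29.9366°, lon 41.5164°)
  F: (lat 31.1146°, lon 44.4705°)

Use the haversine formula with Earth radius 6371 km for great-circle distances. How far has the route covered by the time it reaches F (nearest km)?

Leg distances:
A→B: 132.6 km  (cumulative 132.6 km)
B→C: 70.3 km  (cumulative 202.9 km)
C→D: 517.3 km  (cumulative 720.2 km)
D→E: 792.4 km  (cumulative 1512.7 km)
E→F: 311.8 km  (cumulative 1824.4 km)
Cumulative distance at F ≈ 1824 km.

1824 km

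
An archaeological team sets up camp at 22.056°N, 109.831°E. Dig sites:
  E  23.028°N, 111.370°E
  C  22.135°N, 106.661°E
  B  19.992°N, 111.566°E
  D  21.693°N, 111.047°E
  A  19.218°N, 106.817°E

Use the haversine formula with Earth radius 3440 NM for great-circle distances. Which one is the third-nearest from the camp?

Distance to each, sorted:
D: 71.2 NM
E: 103.4 NM
B: 157.5 NM
C: 176.4 NM
A: 240.2 NM
The third-nearest is B at 157.5 NM.

B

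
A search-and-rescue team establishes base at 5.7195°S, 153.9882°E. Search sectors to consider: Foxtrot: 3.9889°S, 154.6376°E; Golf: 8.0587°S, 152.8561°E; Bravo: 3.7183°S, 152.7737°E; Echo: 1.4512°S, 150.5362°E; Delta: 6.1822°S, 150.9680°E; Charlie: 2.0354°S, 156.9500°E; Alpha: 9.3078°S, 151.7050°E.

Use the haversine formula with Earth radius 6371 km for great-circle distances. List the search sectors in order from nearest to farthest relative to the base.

Distance from the base at 5.7195°S, 153.9882°E to each:
Foxtrot 3.9889°S, 154.6376°E: 205.4 km
Bravo 3.7183°S, 152.7737°E: 260.1 km
Golf 8.0587°S, 152.8561°E: 288.6 km
Delta 6.1822°S, 150.9680°E: 338.0 km
Alpha 9.3078°S, 151.7050°E: 471.7 km
Charlie 2.0354°S, 156.9500°E: 525.1 km
Echo 1.4512°S, 150.5362°E: 609.9 km

Foxtrot, Bravo, Golf, Delta, Alpha, Charlie, Echo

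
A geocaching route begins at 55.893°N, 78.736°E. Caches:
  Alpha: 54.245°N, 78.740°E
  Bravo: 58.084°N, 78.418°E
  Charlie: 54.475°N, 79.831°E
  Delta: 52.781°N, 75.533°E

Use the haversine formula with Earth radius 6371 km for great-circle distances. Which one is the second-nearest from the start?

Distances from the start (55.893°N, 78.736°E):
Charlie: 172.3 km
Alpha: 183.2 km
Bravo: 244.4 km
Delta: 403.5 km
The second-nearest is Alpha at 183.2 km.

Alpha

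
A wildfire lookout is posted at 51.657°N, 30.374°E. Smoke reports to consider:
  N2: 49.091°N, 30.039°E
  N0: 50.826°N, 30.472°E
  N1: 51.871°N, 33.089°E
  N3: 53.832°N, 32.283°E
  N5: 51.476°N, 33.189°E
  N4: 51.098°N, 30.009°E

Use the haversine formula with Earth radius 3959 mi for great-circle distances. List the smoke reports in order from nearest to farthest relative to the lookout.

N4, N0, N1, N5, N3, N2

Computing each great-circle distance from 51.657°N, 30.374°E:
N4 51.098°N, 30.009°E: 41.7 mi
N0 50.826°N, 30.472°E: 57.6 mi
N1 51.871°N, 33.089°E: 117.0 mi
N5 51.476°N, 33.189°E: 121.5 mi
N3 53.832°N, 32.283°E: 170.2 mi
N2 49.091°N, 30.039°E: 177.9 mi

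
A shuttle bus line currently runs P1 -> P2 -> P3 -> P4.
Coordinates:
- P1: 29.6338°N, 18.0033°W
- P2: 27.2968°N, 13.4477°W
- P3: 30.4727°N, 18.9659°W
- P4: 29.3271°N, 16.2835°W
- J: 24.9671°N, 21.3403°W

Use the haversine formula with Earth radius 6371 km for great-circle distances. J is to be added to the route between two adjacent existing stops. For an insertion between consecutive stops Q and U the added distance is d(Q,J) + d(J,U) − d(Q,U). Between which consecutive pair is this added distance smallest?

Added distance for inserting J between each consecutive pair:
P1–P2: 928.4 km
P2–P3: 841.7 km
P3–P4: 1063.5 km
Smallest added distance is 841.7 km, inserting between P2 and P3.

between P2 and P3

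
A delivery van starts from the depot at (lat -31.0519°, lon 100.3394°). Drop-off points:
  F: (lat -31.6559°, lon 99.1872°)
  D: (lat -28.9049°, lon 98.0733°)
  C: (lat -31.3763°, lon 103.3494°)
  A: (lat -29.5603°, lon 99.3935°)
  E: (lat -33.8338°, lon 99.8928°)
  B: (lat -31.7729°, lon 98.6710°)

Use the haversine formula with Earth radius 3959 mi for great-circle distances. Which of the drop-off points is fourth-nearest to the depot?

C

Distances from the depot ((lat -31.0519°, lon 100.3394°)):
F: 79.8 mi
B: 110.3 mi
A: 117.5 mi
C: 179.3 mi
E: 194.0 mi
D: 201.0 mi
The fourth-nearest is C at 179.3 mi.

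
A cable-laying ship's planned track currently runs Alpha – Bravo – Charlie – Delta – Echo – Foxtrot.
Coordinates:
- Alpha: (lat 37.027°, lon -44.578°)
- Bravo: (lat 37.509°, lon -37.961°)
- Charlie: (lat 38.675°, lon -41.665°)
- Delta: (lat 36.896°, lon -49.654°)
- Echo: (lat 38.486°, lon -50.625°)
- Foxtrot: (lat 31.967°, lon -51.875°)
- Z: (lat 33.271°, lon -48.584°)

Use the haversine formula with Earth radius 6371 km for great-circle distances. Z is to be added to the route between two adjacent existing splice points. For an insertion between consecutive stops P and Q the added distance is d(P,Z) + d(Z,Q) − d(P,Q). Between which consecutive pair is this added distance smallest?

Added distance for inserting Z between each consecutive pair:
Alpha–Bravo: 1037.3 km
Bravo–Charlie: 1586.9 km
Charlie–Delta: 550.3 km
Delta–Echo: 826.6 km
Echo–Foxtrot: 215.2 km
Smallest added distance is 215.2 km, inserting between Echo and Foxtrot.

between Echo and Foxtrot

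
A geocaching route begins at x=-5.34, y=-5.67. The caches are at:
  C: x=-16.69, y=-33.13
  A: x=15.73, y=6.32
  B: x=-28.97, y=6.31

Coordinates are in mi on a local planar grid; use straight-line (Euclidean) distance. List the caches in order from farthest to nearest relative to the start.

Computing each straight-line distance from x=-5.34, y=-5.67:
C x=-16.69, y=-33.13: 29.7 mi
B x=-28.97, y=6.31: 26.5 mi
A x=15.73, y=6.32: 24.2 mi

C, B, A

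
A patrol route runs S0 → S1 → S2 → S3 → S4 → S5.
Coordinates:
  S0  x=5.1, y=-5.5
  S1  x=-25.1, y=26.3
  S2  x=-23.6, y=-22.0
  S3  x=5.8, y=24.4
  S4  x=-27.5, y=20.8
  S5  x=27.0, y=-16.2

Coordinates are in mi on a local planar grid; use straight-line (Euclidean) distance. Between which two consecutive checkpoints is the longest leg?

Leg distances:
S0→S1: 43.9 mi
S1→S2: 48.3 mi
S2→S3: 54.9 mi
S3→S4: 33.5 mi
S4→S5: 65.9 mi
The longest leg is S4–S5 at 65.9 mi.

S4–S5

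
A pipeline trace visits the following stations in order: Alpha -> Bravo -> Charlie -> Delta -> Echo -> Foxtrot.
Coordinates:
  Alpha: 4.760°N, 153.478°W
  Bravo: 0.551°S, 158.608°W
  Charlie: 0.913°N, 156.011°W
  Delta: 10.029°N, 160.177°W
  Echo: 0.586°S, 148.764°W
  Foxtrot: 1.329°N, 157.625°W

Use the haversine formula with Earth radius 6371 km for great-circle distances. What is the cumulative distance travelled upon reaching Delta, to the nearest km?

2266 km

Leg distances:
Alpha→Bravo: 820.7 km  (cumulative 820.7 km)
Bravo→Charlie: 331.5 km  (cumulative 1152.1 km)
Charlie→Delta: 1113.4 km  (cumulative 2265.5 km)
Cumulative distance at Delta ≈ 2266 km.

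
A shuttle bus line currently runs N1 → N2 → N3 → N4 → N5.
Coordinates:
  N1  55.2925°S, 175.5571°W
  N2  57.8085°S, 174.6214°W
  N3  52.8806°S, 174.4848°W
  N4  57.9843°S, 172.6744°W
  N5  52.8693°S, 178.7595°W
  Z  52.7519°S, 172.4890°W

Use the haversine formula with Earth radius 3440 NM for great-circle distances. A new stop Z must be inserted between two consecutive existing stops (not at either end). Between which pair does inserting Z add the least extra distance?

between N3 and N4

Added distance for inserting Z between each consecutive pair:
N1–N2: 345.0 NM
N2–N3: 89.1 NM
N3–N4: 74.5 NM
N4–N5: 171.6 NM
Smallest added distance is 74.5 NM, inserting between N3 and N4.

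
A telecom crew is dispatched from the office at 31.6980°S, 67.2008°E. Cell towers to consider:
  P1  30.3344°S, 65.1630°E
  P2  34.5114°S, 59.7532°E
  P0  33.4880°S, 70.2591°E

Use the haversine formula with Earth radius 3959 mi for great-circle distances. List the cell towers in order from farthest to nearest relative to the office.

Distance from the office at 31.6980°S, 67.2008°E to each:
P2 34.5114°S, 59.7532°E: 472.7 mi
P0 33.4880°S, 70.2591°E: 216.8 mi
P1 30.3344°S, 65.1630°E: 153.1 mi

P2, P0, P1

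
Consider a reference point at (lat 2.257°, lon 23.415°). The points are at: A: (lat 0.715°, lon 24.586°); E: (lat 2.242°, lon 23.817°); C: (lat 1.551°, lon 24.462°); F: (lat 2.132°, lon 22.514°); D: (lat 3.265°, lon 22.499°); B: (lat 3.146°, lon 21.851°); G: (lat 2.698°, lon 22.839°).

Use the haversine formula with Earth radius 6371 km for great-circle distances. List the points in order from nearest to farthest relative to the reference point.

E, G, F, C, D, B, A

Distances from the reference point:
E (lat 2.242°, lon 23.817°): 44.7 km
G (lat 2.698°, lon 22.839°): 80.6 km
F (lat 2.132°, lon 22.514°): 101.1 km
C (lat 1.551°, lon 24.462°): 140.4 km
D (lat 3.265°, lon 22.499°): 151.4 km
B (lat 3.146°, lon 21.851°): 199.9 km
A (lat 0.715°, lon 24.586°): 215.3 km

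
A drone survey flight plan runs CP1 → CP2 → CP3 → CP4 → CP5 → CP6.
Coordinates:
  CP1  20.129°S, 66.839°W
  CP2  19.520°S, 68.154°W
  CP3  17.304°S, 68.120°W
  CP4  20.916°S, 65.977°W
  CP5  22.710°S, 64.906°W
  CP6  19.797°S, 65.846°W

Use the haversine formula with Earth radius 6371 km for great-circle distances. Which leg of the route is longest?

Leg distances:
CP1→CP2: 153.3 km
CP2→CP3: 246.4 km
CP3→CP4: 460.4 km
CP4→CP5: 228.1 km
CP5→CP6: 338.2 km
The longest leg is CP3–CP4 at 460.4 km.

CP3–CP4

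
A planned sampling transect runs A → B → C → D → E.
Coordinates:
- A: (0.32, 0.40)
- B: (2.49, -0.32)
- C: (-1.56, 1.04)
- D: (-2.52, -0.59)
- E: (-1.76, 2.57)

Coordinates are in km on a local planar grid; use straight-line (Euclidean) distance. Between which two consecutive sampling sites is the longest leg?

Leg distances:
A→B: 2.3 km
B→C: 4.3 km
C→D: 1.9 km
D→E: 3.3 km
The longest leg is B–C at 4.3 km.

B–C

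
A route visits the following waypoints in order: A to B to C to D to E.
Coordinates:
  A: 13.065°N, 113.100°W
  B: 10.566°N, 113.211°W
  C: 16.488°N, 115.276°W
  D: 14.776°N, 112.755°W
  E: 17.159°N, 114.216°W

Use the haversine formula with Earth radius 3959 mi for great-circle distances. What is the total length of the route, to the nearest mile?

Leg distances:
A→B: 172.8 mi  (cumulative 172.8 mi)
B→C: 432.0 mi  (cumulative 604.9 mi)
C→D: 205.3 mi  (cumulative 810.1 mi)
D→E: 191.1 mi  (cumulative 1001.3 mi)
Total route length ≈ 1001 mi.

1001 mi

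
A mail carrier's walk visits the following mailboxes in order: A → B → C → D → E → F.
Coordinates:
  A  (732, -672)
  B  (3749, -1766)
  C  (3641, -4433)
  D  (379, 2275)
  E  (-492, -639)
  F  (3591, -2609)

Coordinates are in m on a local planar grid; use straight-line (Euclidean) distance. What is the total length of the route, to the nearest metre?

Leg distances:
A→B: 3209.2 m  (cumulative 3209.2 m)
B→C: 2669.2 m  (cumulative 5878.4 m)
C→D: 7459.1 m  (cumulative 13337.5 m)
D→E: 3041.4 m  (cumulative 16378.9 m)
E→F: 4533.4 m  (cumulative 20912.3 m)
Total route length ≈ 20912 m.

20912 m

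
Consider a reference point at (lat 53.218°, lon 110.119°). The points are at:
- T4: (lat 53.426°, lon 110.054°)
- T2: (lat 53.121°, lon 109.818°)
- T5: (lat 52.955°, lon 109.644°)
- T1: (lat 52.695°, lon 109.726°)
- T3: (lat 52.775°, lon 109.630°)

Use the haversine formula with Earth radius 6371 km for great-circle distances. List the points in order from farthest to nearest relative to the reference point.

Computing each great-circle distance from (lat 53.218°, lon 110.119°):
T1 (lat 52.695°, lon 109.726°): 63.8 km
T3 (lat 52.775°, lon 109.630°): 59.1 km
T5 (lat 52.955°, lon 109.644°): 43.1 km
T4 (lat 53.426°, lon 110.054°): 23.5 km
T2 (lat 53.121°, lon 109.818°): 22.8 km

T1, T3, T5, T4, T2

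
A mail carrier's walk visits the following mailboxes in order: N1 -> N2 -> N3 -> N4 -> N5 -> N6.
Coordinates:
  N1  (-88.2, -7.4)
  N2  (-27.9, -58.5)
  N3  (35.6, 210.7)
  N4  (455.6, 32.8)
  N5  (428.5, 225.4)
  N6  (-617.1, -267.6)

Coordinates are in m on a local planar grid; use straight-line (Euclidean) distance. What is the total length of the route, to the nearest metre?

2162 m

Leg distances:
N1→N2: 79.0 m  (cumulative 79.0 m)
N2→N3: 276.6 m  (cumulative 355.6 m)
N3→N4: 456.1 m  (cumulative 811.8 m)
N4→N5: 194.5 m  (cumulative 1006.2 m)
N5→N6: 1156.0 m  (cumulative 2162.2 m)
Total route length ≈ 2162 m.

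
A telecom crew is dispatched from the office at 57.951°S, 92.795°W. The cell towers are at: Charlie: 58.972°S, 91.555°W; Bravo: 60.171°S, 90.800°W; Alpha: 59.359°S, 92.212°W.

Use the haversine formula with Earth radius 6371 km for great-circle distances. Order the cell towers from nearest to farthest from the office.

Charlie, Alpha, Bravo

Distance from the office at 57.951°S, 92.795°W to each:
Charlie 58.972°S, 91.555°W: 134.5 km
Alpha 59.359°S, 92.212°W: 160.2 km
Bravo 60.171°S, 90.800°W: 271.9 km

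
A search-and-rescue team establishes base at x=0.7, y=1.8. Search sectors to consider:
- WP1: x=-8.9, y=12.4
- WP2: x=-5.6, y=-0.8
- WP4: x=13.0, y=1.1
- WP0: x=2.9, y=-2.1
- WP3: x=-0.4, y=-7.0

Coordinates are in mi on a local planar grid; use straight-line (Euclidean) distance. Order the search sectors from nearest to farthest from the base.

Distance from the base at x=0.7, y=1.8 to each:
WP0 x=2.9, y=-2.1: 4.5 mi
WP2 x=-5.6, y=-0.8: 6.8 mi
WP3 x=-0.4, y=-7.0: 8.9 mi
WP4 x=13.0, y=1.1: 12.3 mi
WP1 x=-8.9, y=12.4: 14.3 mi

WP0, WP2, WP3, WP4, WP1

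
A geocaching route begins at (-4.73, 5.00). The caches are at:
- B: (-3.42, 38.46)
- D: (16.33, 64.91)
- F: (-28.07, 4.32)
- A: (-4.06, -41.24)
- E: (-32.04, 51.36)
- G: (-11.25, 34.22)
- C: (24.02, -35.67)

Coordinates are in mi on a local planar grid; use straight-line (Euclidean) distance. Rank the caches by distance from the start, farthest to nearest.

D, E, C, A, B, G, F

Distances from the start:
D (16.33, 64.91): 63.5 mi
E (-32.04, 51.36): 53.8 mi
C (24.02, -35.67): 49.8 mi
A (-4.06, -41.24): 46.2 mi
B (-3.42, 38.46): 33.5 mi
G (-11.25, 34.22): 29.9 mi
F (-28.07, 4.32): 23.3 mi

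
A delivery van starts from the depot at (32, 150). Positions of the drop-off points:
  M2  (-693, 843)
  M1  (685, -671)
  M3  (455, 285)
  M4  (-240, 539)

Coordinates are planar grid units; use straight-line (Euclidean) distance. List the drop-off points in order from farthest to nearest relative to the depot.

Distances from the depot:
M1 (685, -671): 1049.0
M2 (-693, 843): 1002.9
M4 (-240, 539): 474.7
M3 (455, 285): 444.0

M1, M2, M4, M3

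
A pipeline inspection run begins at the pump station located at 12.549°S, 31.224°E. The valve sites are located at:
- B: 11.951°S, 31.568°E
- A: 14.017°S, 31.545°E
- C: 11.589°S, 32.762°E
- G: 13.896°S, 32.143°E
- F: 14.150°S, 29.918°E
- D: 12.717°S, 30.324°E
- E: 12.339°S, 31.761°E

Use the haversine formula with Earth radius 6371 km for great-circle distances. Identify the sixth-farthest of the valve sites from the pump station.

Distance to each, sorted:
F: 227.3 km
C: 198.4 km
G: 179.8 km
A: 166.9 km
D: 99.4 km
B: 76.3 km
E: 62.8 km
The sixth-farthest is B at 76.3 km.

B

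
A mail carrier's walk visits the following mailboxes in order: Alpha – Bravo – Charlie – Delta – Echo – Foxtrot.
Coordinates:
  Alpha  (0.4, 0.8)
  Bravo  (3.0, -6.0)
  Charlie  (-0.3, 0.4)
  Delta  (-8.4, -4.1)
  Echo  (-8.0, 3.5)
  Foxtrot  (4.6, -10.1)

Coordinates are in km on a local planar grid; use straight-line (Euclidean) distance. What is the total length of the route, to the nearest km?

50 km

Leg distances:
Alpha→Bravo: 7.3 km  (cumulative 7.3 km)
Bravo→Charlie: 7.2 km  (cumulative 14.5 km)
Charlie→Delta: 9.3 km  (cumulative 23.7 km)
Delta→Echo: 7.6 km  (cumulative 31.4 km)
Echo→Foxtrot: 18.5 km  (cumulative 49.9 km)
Total route length ≈ 50 km.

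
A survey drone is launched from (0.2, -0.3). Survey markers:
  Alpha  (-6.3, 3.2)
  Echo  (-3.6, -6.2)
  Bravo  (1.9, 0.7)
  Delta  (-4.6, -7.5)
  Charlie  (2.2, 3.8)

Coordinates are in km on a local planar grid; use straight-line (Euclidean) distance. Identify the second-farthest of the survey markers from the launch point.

Alpha

Distances from the launch point ((0.2, -0.3)):
Delta: 8.7 km
Alpha: 7.4 km
Echo: 7.0 km
Charlie: 4.6 km
Bravo: 2.0 km
The second-farthest is Alpha at 7.4 km.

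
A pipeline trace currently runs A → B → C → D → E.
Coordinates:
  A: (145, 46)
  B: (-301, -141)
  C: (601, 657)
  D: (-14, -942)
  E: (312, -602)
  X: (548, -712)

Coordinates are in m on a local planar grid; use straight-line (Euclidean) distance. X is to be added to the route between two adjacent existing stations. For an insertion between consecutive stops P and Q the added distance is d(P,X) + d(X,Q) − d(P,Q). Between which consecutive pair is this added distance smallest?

between C and D

Added distance for inserting X between each consecutive pair:
A–B: 1398.0 m
B–C: 1188.8 m
C–D: 264.1 m
D–E: 396.6 m
Smallest added distance is 264.1 m, inserting between C and D.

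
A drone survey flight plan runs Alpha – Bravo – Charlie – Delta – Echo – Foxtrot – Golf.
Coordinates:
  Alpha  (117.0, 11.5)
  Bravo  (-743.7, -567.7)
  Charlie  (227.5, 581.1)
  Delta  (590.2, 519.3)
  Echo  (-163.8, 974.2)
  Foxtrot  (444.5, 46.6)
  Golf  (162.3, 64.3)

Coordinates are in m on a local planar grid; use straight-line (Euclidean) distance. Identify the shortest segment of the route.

Foxtrot–Golf

Leg distances:
Alpha→Bravo: 1037.4 m
Bravo→Charlie: 1504.3 m
Charlie→Delta: 367.9 m
Delta→Echo: 880.6 m
Echo→Foxtrot: 1109.3 m
Foxtrot→Golf: 282.8 m
The shortest leg is Foxtrot–Golf at 282.8 m.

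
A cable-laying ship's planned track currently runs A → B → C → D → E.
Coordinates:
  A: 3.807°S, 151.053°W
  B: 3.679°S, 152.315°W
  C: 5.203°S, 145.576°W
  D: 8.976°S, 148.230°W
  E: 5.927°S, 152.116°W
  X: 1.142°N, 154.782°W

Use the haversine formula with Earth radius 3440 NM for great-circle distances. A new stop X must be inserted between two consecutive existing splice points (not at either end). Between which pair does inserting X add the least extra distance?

Added distance for inserting X between each consecutive pair:
A–B: 621.1 NM
B–C: 582.3 NM
C–D: 1117.5 NM
D–E: 881.5 NM
Smallest added distance is 582.3 NM, inserting between B and C.

between B and C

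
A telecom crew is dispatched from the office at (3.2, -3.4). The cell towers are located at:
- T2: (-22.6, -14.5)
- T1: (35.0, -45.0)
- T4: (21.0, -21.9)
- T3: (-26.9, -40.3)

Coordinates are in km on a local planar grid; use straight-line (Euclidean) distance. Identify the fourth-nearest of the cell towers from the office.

T1

Distances from the office ((3.2, -3.4)):
T4: 25.7 km
T2: 28.1 km
T3: 47.6 km
T1: 52.4 km
The fourth-nearest is T1 at 52.4 km.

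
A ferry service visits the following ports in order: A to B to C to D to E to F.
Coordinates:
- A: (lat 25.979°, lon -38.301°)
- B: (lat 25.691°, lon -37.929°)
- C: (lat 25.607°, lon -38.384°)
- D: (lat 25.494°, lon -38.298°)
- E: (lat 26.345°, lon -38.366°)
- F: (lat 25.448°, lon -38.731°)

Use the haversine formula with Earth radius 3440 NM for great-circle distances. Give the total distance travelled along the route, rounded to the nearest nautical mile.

168 NM

Leg distances:
A→B: 26.5 NM  (cumulative 26.5 NM)
B→C: 25.1 NM  (cumulative 51.7 NM)
C→D: 8.2 NM  (cumulative 59.9 NM)
D→E: 51.2 NM  (cumulative 111.1 NM)
E→F: 57.3 NM  (cumulative 168.5 NM)
Total route length ≈ 168 NM.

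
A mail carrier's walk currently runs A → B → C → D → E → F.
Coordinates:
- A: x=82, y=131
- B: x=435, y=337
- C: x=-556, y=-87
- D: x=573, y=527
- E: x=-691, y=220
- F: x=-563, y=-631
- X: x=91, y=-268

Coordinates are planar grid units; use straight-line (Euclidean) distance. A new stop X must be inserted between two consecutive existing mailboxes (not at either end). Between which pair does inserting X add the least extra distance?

Added distance for inserting X between each consecutive pair:
A–B: 686.4
B–C: 289.9
C–D: 316.4
D–E: 550.7
E–F: 809.2
Smallest added distance is 289.9, inserting between B and C.

between B and C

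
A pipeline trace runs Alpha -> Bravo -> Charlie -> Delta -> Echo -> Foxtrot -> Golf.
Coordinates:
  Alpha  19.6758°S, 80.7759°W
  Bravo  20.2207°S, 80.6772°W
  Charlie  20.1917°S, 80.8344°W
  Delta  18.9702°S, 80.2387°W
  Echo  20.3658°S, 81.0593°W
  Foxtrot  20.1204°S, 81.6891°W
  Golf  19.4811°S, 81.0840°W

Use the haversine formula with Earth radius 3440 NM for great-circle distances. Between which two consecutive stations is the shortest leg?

Leg distances:
Alpha→Bravo: 33.2 NM
Bravo→Charlie: 9.0 NM
Charlie→Delta: 80.7 NM
Delta→Echo: 95.8 NM
Echo→Foxtrot: 38.4 NM
Foxtrot→Golf: 51.4 NM
The shortest leg is Bravo–Charlie at 9.0 NM.

Bravo–Charlie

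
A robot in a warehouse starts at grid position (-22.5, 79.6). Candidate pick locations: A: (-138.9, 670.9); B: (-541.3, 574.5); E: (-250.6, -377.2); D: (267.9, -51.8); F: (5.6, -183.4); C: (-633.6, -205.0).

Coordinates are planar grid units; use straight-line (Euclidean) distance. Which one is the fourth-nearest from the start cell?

A

Distance to each, sorted:
F: 264.5
D: 318.7
E: 510.6
A: 602.6
C: 674.1
B: 717.0
The fourth-nearest is A at 602.6.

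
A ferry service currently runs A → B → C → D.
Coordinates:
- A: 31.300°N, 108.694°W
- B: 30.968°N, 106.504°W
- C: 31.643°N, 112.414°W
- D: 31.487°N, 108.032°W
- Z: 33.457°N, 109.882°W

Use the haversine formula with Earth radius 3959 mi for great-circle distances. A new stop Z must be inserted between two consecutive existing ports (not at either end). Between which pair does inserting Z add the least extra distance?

between B and C

Added distance for inserting Z between each consecutive pair:
A–B: 294.7 mi
B–C: 103.4 mi
C–D: 109.0 mi
Smallest added distance is 103.4 mi, inserting between B and C.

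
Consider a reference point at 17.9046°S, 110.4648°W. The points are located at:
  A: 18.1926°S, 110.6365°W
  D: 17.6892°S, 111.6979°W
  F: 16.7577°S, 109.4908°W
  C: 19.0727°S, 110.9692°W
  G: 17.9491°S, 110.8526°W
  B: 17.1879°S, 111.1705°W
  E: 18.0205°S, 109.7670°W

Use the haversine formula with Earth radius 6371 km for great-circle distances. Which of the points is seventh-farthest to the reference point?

Distances from the reference point (17.9046°S, 110.4648°W):
F: 164.2 km
C: 140.4 km
D: 132.7 km
B: 109.3 km
E: 74.9 km
G: 41.3 km
A: 36.8 km
The seventh-farthest is A at 36.8 km.

A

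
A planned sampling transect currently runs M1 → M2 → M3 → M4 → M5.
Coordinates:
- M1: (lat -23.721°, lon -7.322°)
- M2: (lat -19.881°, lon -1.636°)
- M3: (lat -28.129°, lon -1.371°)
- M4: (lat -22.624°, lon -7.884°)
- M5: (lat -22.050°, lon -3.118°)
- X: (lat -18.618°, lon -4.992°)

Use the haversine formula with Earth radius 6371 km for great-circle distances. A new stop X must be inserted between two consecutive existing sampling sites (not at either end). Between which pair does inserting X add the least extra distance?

between M1 and M2

Added distance for inserting X between each consecutive pair:
M1–M2: 270.2 km
M2–M3: 581.8 km
M3–M4: 762.0 km
M4–M5: 472.0 km
Smallest added distance is 270.2 km, inserting between M1 and M2.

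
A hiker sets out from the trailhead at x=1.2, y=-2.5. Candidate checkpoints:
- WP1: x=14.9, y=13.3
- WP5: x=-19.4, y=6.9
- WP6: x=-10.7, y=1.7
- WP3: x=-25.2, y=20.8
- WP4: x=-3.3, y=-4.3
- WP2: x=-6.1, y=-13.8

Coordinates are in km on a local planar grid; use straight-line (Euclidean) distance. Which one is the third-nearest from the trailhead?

WP2

Distance to each, sorted:
WP4: 4.8 km
WP6: 12.6 km
WP2: 13.5 km
WP1: 20.9 km
WP5: 22.6 km
WP3: 35.2 km
The third-nearest is WP2 at 13.5 km.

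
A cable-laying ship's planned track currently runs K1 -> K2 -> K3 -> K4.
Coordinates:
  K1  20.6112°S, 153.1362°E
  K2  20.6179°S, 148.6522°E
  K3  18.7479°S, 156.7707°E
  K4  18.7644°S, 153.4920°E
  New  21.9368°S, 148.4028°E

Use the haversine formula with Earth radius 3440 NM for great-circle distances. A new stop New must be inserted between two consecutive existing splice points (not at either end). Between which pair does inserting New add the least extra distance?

between K1 and K2

Added distance for inserting New between each consecutive pair:
K1–K2: 104.9 NM
K2–K3: 116.4 NM
K3–K4: 665.9 NM
Smallest added distance is 104.9 NM, inserting between K1 and K2.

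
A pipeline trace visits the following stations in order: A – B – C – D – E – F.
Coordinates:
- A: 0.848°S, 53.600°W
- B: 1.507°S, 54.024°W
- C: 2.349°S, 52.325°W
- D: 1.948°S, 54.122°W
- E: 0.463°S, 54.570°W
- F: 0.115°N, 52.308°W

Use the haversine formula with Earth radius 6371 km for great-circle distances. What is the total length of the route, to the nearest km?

935 km

Leg distances:
A→B: 87.1 km  (cumulative 87.1 km)
B→C: 210.8 km  (cumulative 297.9 km)
C→D: 204.6 km  (cumulative 502.5 km)
D→E: 172.5 km  (cumulative 674.9 km)
E→F: 259.6 km  (cumulative 934.5 km)
Total route length ≈ 935 km.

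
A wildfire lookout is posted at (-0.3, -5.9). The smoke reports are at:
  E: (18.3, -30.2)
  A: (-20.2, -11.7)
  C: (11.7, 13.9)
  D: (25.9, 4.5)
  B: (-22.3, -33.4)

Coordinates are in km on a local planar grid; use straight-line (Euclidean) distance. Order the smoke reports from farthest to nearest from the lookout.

B, E, D, C, A

Distances from the lookout:
B (-22.3, -33.4): 35.2 km
E (18.3, -30.2): 30.6 km
D (25.9, 4.5): 28.2 km
C (11.7, 13.9): 23.2 km
A (-20.2, -11.7): 20.7 km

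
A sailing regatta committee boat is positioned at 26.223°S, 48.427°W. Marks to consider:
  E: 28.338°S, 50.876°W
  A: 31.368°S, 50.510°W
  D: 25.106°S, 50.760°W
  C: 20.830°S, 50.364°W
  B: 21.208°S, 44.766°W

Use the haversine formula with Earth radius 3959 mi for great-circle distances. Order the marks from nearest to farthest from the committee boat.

Computing each great-circle distance from 26.223°S, 48.427°W:
D 25.106°S, 50.760°W: 164.5 mi
E 28.338°S, 50.876°W: 209.7 mi
A 31.368°S, 50.510°W: 377.2 mi
C 20.830°S, 50.364°W: 392.3 mi
B 21.208°S, 44.766°W: 416.7 mi

D, E, A, C, B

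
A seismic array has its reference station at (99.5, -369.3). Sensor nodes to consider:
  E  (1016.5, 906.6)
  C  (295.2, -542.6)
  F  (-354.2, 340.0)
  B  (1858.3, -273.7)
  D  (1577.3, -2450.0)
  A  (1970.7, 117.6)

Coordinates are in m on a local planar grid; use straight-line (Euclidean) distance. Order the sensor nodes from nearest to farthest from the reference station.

Computing each straight-line distance from (99.5, -369.3):
C (295.2, -542.6): 261.4 m
F (-354.2, 340.0): 842.0 m
E (1016.5, 906.6): 1571.2 m
B (1858.3, -273.7): 1761.4 m
A (1970.7, 117.6): 1933.5 m
D (1577.3, -2450.0): 2552.1 m

C, F, E, B, A, D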